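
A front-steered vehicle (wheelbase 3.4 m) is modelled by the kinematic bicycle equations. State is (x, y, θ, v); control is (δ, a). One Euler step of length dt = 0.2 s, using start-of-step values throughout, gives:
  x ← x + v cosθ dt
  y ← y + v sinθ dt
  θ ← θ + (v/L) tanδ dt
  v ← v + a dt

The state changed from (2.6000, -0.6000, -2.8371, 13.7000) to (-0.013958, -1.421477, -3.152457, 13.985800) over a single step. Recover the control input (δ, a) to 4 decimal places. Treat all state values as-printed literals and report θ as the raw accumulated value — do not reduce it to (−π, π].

δ = -0.3730, a = 1.4290

a = (v'−v)/dt = (0.285800)/0.2 = 1.4290
Δθ = θ'−θ = -0.315357;  (v·dt/L) = 13.7000·0.2/3.4 = 0.805882
tan δ = Δθ·L/(v·dt) = -0.391319  →  δ = -0.3730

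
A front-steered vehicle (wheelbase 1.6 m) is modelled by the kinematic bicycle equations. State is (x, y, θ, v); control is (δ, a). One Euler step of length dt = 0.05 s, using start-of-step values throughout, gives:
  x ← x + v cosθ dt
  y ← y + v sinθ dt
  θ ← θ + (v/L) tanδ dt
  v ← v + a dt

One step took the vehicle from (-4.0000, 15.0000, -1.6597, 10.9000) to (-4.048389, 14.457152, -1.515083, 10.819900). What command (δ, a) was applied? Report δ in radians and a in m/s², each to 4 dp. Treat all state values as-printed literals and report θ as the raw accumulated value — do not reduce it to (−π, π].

a = (v'−v)/dt = (-0.080100)/0.05 = -1.6020
Δθ = θ'−θ = 0.144617;  (v·dt/L) = 10.9000·0.05/1.6 = 0.340625
tan δ = Δθ·L/(v·dt) = 0.424564  →  δ = 0.4015

δ = 0.4015, a = -1.6020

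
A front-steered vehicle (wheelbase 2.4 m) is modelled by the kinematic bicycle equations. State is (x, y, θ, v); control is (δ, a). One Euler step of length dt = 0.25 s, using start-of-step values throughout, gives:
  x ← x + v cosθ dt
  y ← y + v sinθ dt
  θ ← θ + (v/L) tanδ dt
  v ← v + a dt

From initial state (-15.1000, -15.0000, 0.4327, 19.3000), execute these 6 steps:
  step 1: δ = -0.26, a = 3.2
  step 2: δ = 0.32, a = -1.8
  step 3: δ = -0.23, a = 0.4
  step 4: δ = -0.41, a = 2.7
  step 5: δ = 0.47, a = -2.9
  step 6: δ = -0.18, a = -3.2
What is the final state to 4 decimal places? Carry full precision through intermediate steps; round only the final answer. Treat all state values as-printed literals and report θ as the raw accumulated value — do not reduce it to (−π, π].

after step 1 (δ=-0.26, a=3.2): (-10.719687, -12.976764, -0.102114, 20.100000)
after step 2 (δ=0.32, a=-1.8): (-5.720863, -13.488996, 0.591732, 19.650000)
after step 3 (δ=-0.23, a=0.4): (-1.643608, -10.748805, 0.112470, 19.750000)
after step 4 (δ=-0.41, a=2.7): (3.262696, -10.194654, -0.781693, 20.425000)
after step 5 (δ=0.47, a=-2.9): (6.886714, -13.791914, 0.299057, 19.700000)
after step 6 (δ=-0.18, a=-3.2): (11.593116, -12.340913, -0.074359, 18.900000)

(11.5931, -12.3409, -0.0744, 18.9000)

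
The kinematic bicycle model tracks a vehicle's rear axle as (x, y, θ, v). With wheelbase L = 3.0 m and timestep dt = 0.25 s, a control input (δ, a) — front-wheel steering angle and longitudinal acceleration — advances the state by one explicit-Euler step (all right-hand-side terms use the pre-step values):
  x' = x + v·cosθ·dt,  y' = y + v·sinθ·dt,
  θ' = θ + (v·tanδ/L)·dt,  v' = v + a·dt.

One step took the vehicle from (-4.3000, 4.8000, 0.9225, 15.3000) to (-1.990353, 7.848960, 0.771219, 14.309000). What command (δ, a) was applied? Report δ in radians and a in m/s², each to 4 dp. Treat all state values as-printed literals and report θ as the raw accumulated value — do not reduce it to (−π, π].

a = (v'−v)/dt = (-0.991000)/0.25 = -3.9640
Δθ = θ'−θ = -0.151281;  (v·dt/L) = 15.3000·0.25/3.0 = 1.275000
tan δ = Δθ·L/(v·dt) = -0.118652  →  δ = -0.1181

δ = -0.1181, a = -3.9640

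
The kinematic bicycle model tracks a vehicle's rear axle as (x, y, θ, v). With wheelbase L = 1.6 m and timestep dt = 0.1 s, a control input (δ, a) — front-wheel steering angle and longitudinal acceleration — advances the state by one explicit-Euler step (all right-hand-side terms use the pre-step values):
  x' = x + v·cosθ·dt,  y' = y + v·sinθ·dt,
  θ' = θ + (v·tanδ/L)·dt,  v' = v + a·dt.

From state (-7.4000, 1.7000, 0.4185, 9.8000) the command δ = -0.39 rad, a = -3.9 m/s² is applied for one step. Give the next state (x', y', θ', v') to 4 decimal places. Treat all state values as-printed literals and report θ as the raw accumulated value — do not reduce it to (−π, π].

(-6.5046, 2.0983, 0.1667, 9.4100)

x' = -7.4000 + 9.8000·cos(0.4185)·0.1 = -6.5046
y' = 1.7000 + 9.8000·sin(0.4185)·0.1 = 2.0983
θ' = 0.4185 + (9.8000/1.6)·tan(-0.39)·0.1 = 0.1667
v' = 9.8000 − 3.9000·0.1 = 9.4100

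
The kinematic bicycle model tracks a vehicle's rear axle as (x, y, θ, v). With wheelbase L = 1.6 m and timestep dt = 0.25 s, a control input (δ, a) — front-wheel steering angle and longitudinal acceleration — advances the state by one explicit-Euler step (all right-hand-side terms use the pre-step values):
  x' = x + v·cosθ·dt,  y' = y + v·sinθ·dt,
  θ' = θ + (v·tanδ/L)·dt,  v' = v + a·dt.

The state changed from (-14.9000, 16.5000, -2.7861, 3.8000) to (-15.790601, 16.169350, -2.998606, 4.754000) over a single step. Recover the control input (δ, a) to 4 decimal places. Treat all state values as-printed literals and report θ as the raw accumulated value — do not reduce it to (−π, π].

a = (v'−v)/dt = (0.954000)/0.25 = 3.8160
Δθ = θ'−θ = -0.212506;  (v·dt/L) = 3.8000·0.25/1.6 = 0.593750
tan δ = Δθ·L/(v·dt) = -0.357905  →  δ = -0.3437

δ = -0.3437, a = 3.8160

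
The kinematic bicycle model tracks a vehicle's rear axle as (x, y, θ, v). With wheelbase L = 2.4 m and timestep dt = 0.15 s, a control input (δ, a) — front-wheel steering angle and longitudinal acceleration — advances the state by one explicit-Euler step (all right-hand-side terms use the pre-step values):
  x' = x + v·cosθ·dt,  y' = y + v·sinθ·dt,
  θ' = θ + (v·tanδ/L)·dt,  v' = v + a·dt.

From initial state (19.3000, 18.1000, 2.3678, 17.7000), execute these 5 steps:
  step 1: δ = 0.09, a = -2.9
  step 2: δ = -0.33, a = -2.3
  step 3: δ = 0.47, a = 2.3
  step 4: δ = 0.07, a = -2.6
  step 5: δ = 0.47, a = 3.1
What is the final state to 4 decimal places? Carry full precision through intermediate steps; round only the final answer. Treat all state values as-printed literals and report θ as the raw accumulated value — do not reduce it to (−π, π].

after step 1 (δ=0.09, a=-2.9): (17.400971, 19.955455, 2.467632, 17.265000)
after step 2 (δ=-0.33, a=-2.3): (15.377454, 21.571680, 2.098026, 16.920000)
after step 3 (δ=0.47, a=2.3): (14.100480, 23.765030, 2.635200, 17.265000)
after step 4 (δ=0.07, a=-2.6): (11.835744, 25.021124, 2.710858, 16.875000)
after step 5 (δ=0.47, a=3.1): (9.535700, 26.078018, 3.246604, 17.340000)

(9.5357, 26.0780, 3.2466, 17.3400)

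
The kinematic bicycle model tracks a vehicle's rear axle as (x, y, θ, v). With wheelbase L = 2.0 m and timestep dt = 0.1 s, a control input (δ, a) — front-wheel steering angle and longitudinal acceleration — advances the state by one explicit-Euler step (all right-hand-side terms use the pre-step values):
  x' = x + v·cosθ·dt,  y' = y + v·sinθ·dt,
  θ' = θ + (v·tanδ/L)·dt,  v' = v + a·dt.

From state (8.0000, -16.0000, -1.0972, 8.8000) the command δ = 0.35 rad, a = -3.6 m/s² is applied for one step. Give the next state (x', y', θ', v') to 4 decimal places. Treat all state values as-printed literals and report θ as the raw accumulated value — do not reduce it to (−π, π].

x' = 8.0000 + 8.8000·cos(-1.0972)·0.1 = 8.4014
y' = -16.0000 + 8.8000·sin(-1.0972)·0.1 = -16.7831
θ' = -1.0972 + (8.8000/2.0)·tan(0.35)·0.1 = -0.9366
v' = 8.8000 − 3.6000·0.1 = 8.4400

(8.4014, -16.7831, -0.9366, 8.4400)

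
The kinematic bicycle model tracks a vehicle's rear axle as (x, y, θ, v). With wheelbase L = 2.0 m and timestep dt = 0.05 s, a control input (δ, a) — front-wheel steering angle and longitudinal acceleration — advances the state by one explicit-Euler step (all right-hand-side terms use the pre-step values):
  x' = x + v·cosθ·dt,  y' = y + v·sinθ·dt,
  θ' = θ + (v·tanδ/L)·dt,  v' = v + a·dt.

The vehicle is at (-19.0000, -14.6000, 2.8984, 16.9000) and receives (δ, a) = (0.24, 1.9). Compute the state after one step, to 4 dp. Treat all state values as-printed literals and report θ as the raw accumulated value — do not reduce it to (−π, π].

x' = -19.0000 + 16.9000·cos(2.8984)·0.05 = -19.8201
y' = -14.6000 + 16.9000·sin(2.8984)·0.05 = -14.3965
θ' = 2.8984 + (16.9000/2.0)·tan(0.24)·0.05 = 3.0018
v' = 16.9000 + 1.9000·0.05 = 16.9950

(-19.8201, -14.3965, 3.0018, 16.9950)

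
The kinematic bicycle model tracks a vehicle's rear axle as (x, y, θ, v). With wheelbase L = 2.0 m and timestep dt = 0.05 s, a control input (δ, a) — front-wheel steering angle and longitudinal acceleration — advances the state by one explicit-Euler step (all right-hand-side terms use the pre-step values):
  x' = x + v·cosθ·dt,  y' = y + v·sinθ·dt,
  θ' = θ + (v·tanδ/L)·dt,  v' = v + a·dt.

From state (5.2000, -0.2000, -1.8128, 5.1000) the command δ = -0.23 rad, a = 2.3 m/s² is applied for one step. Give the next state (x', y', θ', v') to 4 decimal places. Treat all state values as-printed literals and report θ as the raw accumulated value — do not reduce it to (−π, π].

x' = 5.2000 + 5.1000·cos(-1.8128)·0.05 = 5.1389
y' = -0.2000 + 5.1000·sin(-1.8128)·0.05 = -0.4476
θ' = -1.8128 + (5.1000/2.0)·tan(-0.23)·0.05 = -1.8427
v' = 5.1000 + 2.3000·0.05 = 5.2150

(5.1389, -0.4476, -1.8427, 5.2150)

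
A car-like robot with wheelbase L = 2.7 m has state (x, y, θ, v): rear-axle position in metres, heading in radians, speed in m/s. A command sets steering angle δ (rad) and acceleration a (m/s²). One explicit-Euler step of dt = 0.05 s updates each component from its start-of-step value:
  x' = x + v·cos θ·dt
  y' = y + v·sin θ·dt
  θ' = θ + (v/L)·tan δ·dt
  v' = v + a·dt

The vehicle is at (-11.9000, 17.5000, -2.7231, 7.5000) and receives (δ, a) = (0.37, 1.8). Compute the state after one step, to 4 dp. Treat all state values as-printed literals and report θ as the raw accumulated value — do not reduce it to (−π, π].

x' = -11.9000 + 7.5000·cos(-2.7231)·0.05 = -12.2426
y' = 17.5000 + 7.5000·sin(-2.7231)·0.05 = 17.3476
θ' = -2.7231 + (7.5000/2.7)·tan(0.37)·0.05 = -2.6692
v' = 7.5000 + 1.8000·0.05 = 7.5900

(-12.2426, 17.3476, -2.6692, 7.5900)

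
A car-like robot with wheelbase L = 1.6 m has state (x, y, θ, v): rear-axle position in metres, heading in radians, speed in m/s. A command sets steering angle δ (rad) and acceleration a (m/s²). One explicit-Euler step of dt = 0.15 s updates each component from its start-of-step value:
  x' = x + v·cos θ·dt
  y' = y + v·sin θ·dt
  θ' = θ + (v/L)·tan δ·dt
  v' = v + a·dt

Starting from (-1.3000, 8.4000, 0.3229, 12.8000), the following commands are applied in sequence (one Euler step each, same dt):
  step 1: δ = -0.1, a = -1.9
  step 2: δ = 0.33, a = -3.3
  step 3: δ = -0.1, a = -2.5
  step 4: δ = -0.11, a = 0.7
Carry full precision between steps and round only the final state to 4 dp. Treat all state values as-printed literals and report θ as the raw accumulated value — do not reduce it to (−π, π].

(5.3834, 11.2354, 0.3707, 11.7500)

after step 1 (δ=-0.1, a=-1.9): (0.520773, 9.009251, 0.202498, 12.515000)
after step 2 (δ=0.33, a=-3.3): (2.359665, 9.386798, 0.604376, 12.020000)
after step 3 (δ=-0.1, a=-2.5): (3.843276, 10.411351, 0.491312, 11.645000)
after step 4 (δ=-0.11, a=0.7): (5.383411, 11.235438, 0.370736, 11.750000)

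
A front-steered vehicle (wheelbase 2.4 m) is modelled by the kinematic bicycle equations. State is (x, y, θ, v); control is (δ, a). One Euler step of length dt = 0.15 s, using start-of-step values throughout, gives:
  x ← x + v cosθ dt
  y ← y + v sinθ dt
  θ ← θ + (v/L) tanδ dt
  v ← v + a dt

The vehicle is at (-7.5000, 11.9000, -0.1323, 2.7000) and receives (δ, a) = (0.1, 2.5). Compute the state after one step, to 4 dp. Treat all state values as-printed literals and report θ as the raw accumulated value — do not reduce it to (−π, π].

(-7.0985, 11.8466, -0.1154, 3.0750)

x' = -7.5000 + 2.7000·cos(-0.1323)·0.15 = -7.0985
y' = 11.9000 + 2.7000·sin(-0.1323)·0.15 = 11.8466
θ' = -0.1323 + (2.7000/2.4)·tan(0.1)·0.15 = -0.1154
v' = 2.7000 + 2.5000·0.15 = 3.0750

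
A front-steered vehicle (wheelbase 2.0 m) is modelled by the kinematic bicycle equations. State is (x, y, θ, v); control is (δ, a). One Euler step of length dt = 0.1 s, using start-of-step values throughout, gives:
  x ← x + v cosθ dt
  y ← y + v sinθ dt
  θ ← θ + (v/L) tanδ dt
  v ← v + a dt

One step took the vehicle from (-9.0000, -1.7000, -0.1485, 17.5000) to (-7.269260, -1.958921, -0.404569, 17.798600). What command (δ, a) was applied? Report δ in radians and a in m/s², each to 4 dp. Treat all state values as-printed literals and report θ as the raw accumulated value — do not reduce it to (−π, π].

δ = -0.2847, a = 2.9860

a = (v'−v)/dt = (0.298600)/0.1 = 2.9860
Δθ = θ'−θ = -0.256069;  (v·dt/L) = 17.5000·0.1/2.0 = 0.875000
tan δ = Δθ·L/(v·dt) = -0.292650  →  δ = -0.2847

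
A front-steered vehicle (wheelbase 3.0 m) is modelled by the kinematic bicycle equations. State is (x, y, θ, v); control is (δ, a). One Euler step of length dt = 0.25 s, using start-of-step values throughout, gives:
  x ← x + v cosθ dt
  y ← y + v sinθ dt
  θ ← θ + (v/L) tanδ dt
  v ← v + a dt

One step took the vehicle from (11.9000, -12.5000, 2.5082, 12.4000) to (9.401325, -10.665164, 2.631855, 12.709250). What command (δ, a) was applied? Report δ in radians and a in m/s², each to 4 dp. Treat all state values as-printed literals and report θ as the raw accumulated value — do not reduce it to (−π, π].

δ = 0.1191, a = 1.2370

a = (v'−v)/dt = (0.309250)/0.25 = 1.2370
Δθ = θ'−θ = 0.123655;  (v·dt/L) = 12.4000·0.25/3.0 = 1.033333
tan δ = Δθ·L/(v·dt) = 0.119666  →  δ = 0.1191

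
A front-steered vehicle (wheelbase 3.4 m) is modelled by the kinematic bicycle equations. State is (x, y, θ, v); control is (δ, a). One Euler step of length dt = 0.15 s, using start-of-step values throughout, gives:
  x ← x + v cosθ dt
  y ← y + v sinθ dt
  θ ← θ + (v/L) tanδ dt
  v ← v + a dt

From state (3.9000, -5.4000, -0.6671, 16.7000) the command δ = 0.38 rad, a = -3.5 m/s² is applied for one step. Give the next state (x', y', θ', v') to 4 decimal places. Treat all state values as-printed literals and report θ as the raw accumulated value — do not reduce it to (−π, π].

(5.8680, -6.9499, -0.3728, 16.1750)

x' = 3.9000 + 16.7000·cos(-0.6671)·0.15 = 5.8680
y' = -5.4000 + 16.7000·sin(-0.6671)·0.15 = -6.9499
θ' = -0.6671 + (16.7000/3.4)·tan(0.38)·0.15 = -0.3728
v' = 16.7000 − 3.5000·0.15 = 16.1750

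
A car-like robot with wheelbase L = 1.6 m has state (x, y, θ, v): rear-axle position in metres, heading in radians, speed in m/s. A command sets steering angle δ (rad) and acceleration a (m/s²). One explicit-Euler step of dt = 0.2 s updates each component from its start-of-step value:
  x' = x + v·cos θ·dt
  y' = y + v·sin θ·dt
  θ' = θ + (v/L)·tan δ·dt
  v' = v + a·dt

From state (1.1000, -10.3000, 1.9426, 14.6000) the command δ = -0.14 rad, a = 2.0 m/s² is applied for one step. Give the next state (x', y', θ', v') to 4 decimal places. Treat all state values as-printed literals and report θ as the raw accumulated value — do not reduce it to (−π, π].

x' = 1.1000 + 14.6000·cos(1.9426)·0.2 = 0.0392
y' = -10.3000 + 14.6000·sin(1.9426)·0.2 = -7.5795
θ' = 1.9426 + (14.6000/1.6)·tan(-0.14)·0.2 = 1.6854
v' = 14.6000 + 2.0000·0.2 = 15.0000

(0.0392, -7.5795, 1.6854, 15.0000)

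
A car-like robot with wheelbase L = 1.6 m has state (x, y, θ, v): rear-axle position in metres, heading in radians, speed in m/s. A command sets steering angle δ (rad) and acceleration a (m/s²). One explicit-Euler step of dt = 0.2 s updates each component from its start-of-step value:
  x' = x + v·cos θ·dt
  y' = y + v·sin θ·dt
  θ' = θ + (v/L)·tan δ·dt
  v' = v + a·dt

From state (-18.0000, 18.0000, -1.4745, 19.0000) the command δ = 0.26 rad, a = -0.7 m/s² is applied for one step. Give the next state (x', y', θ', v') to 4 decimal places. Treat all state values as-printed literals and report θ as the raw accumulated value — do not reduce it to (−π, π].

(-17.6346, 14.2176, -0.8427, 18.8600)

x' = -18.0000 + 19.0000·cos(-1.4745)·0.2 = -17.6346
y' = 18.0000 + 19.0000·sin(-1.4745)·0.2 = 14.2176
θ' = -1.4745 + (19.0000/1.6)·tan(0.26)·0.2 = -0.8427
v' = 19.0000 − 0.7000·0.2 = 18.8600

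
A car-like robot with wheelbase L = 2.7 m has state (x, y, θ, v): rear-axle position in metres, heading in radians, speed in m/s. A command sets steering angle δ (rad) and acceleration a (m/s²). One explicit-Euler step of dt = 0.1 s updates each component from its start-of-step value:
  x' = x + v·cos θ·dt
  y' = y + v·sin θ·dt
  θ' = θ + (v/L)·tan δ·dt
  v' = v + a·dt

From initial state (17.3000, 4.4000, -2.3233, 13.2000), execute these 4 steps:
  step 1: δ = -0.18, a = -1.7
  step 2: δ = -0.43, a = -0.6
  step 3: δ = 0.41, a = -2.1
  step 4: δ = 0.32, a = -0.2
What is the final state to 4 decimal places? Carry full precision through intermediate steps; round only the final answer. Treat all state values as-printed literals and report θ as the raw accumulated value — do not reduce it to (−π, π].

(13.3311, 1.0990, -2.2682, 12.7400)

after step 1 (δ=-0.18, a=-1.7): (16.397822, 3.436426, -2.412263, 13.030000)
after step 2 (δ=-0.43, a=-0.6): (15.426277, 2.568146, -2.633590, 12.970000)
after step 3 (δ=0.41, a=-2.1): (14.293065, 1.937243, -2.424806, 12.760000)
after step 4 (δ=0.32, a=-0.2): (13.331062, 1.098955, -2.268194, 12.740000)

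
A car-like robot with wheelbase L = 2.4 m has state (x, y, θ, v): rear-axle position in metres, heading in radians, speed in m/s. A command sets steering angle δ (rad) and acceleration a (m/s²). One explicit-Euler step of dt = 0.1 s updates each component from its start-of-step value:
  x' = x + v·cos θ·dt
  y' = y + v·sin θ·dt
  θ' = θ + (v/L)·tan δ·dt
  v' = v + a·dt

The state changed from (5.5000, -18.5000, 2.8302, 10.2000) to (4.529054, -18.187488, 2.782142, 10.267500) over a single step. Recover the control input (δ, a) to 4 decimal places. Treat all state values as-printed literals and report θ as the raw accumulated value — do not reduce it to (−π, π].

a = (v'−v)/dt = (0.067500)/0.1 = 0.6750
Δθ = θ'−θ = -0.048058;  (v·dt/L) = 10.2000·0.1/2.4 = 0.425000
tan δ = Δθ·L/(v·dt) = -0.113078  →  δ = -0.1126

δ = -0.1126, a = 0.6750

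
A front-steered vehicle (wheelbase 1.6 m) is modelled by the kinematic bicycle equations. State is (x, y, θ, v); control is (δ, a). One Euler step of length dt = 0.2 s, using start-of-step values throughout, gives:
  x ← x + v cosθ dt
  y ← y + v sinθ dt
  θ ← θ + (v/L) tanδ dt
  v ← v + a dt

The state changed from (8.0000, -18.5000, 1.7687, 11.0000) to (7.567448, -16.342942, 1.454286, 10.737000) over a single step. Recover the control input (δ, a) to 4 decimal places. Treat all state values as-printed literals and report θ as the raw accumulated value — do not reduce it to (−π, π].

δ = -0.2248, a = -1.3150

a = (v'−v)/dt = (-0.263000)/0.2 = -1.3150
Δθ = θ'−θ = -0.314414;  (v·dt/L) = 11.0000·0.2/1.6 = 1.375000
tan δ = Δθ·L/(v·dt) = -0.228665  →  δ = -0.2248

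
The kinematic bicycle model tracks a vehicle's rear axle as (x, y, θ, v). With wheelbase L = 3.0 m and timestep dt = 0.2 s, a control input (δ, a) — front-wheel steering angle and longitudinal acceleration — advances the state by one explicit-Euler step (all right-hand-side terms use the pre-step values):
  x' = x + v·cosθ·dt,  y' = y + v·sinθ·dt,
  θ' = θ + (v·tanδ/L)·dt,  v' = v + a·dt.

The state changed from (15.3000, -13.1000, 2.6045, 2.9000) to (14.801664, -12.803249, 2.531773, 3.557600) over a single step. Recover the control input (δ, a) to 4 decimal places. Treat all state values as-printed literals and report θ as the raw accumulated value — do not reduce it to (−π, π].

δ = -0.3598, a = 3.2880

a = (v'−v)/dt = (0.657600)/0.2 = 3.2880
Δθ = θ'−θ = -0.072727;  (v·dt/L) = 2.9000·0.2/3.0 = 0.193333
tan δ = Δθ·L/(v·dt) = -0.376174  →  δ = -0.3598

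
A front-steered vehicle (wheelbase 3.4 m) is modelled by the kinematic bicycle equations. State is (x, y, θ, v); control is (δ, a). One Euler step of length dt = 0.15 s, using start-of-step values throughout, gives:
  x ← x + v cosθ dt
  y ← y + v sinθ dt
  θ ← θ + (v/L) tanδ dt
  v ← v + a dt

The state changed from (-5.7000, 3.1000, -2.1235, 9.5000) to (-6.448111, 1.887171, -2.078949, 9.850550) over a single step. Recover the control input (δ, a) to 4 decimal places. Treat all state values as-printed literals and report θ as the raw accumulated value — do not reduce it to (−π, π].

δ = 0.1059, a = 2.3370

a = (v'−v)/dt = (0.350550)/0.15 = 2.3370
Δθ = θ'−θ = 0.044551;  (v·dt/L) = 9.5000·0.15/3.4 = 0.419118
tan δ = Δθ·L/(v·dt) = 0.106297  →  δ = 0.1059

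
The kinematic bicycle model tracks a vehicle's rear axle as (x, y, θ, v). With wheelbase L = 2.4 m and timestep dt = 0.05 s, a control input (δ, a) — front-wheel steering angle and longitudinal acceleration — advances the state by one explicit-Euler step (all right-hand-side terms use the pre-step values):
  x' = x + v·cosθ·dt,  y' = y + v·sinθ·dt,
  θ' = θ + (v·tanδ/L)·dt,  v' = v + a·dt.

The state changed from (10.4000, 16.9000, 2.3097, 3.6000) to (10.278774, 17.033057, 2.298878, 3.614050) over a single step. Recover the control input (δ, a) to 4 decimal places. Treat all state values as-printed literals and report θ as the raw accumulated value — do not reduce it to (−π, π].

a = (v'−v)/dt = (0.014050)/0.05 = 0.2810
Δθ = θ'−θ = -0.010822;  (v·dt/L) = 3.6000·0.05/2.4 = 0.075000
tan δ = Δθ·L/(v·dt) = -0.144293  →  δ = -0.1433

δ = -0.1433, a = 0.2810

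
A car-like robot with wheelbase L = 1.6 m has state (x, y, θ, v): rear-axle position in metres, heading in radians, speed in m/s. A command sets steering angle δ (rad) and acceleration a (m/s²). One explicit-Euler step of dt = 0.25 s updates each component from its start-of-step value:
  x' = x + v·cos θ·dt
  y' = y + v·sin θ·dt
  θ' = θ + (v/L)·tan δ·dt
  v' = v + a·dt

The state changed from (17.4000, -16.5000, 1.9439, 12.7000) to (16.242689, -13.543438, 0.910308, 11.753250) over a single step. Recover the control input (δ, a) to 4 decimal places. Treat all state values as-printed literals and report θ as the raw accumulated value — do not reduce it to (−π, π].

a = (v'−v)/dt = (-0.946750)/0.25 = -3.7870
Δθ = θ'−θ = -1.033592;  (v·dt/L) = 12.7000·0.25/1.6 = 1.984375
tan δ = Δθ·L/(v·dt) = -0.520865  →  δ = -0.4802

δ = -0.4802, a = -3.7870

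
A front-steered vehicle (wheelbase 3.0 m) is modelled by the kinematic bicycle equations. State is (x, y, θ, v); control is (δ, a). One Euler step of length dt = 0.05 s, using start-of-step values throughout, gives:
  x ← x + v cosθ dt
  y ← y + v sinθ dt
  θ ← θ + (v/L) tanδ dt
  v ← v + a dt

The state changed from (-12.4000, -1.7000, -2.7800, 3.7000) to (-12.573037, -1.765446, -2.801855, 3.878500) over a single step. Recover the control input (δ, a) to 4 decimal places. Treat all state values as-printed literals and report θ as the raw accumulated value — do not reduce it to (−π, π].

δ = -0.3406, a = 3.5700

a = (v'−v)/dt = (0.178500)/0.05 = 3.5700
Δθ = θ'−θ = -0.021855;  (v·dt/L) = 3.7000·0.05/3.0 = 0.061667
tan δ = Δθ·L/(v·dt) = -0.354405  →  δ = -0.3406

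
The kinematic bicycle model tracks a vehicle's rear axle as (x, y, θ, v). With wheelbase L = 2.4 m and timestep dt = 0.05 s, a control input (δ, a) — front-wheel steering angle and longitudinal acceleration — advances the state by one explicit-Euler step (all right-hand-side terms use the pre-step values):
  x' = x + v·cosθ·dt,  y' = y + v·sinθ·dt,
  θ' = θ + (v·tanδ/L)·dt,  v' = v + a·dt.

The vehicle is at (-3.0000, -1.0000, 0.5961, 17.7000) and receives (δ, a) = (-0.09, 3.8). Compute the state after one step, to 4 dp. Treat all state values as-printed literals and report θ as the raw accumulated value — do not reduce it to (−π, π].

(-2.2676, -0.5031, 0.5628, 17.8900)

x' = -3.0000 + 17.7000·cos(0.5961)·0.05 = -2.2676
y' = -1.0000 + 17.7000·sin(0.5961)·0.05 = -0.5031
θ' = 0.5961 + (17.7000/2.4)·tan(-0.09)·0.05 = 0.5628
v' = 17.7000 + 3.8000·0.05 = 17.8900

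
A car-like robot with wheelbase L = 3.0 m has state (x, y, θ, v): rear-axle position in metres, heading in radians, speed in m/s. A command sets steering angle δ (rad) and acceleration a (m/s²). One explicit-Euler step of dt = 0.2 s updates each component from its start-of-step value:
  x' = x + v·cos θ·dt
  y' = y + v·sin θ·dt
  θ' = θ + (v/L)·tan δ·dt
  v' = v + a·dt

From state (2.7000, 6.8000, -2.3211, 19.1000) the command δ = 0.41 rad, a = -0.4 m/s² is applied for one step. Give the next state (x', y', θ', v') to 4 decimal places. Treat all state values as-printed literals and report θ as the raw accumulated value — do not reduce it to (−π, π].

x' = 2.7000 + 19.1000·cos(-2.3211)·0.2 = 0.0953
y' = 6.8000 + 19.1000·sin(-2.3211)·0.2 = 4.0057
θ' = -2.3211 + (19.1000/3.0)·tan(0.41)·0.2 = -1.7677
v' = 19.1000 − 0.4000·0.2 = 19.0200

(0.0953, 4.0057, -1.7677, 19.0200)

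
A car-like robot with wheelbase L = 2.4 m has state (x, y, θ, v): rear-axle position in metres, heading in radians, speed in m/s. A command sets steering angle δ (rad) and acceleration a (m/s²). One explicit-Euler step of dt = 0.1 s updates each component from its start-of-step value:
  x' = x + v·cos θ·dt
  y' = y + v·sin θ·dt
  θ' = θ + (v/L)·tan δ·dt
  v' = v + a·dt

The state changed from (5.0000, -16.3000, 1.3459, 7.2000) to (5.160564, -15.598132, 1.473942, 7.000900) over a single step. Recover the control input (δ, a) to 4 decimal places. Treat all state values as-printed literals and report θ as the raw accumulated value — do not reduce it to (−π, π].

a = (v'−v)/dt = (-0.199100)/0.1 = -1.9910
Δθ = θ'−θ = 0.128042;  (v·dt/L) = 7.2000·0.1/2.4 = 0.300000
tan δ = Δθ·L/(v·dt) = 0.426807  →  δ = 0.4034

δ = 0.4034, a = -1.9910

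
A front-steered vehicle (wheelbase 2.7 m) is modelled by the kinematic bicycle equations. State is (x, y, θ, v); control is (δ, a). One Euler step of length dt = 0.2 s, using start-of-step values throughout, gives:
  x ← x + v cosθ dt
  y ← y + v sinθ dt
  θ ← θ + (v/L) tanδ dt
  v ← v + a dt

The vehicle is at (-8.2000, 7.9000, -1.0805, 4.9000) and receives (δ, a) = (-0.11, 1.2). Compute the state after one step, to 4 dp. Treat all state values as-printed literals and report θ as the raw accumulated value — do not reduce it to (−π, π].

x' = -8.2000 + 4.9000·cos(-1.0805)·0.2 = -7.7385
y' = 7.9000 + 4.9000·sin(-1.0805)·0.2 = 7.0355
θ' = -1.0805 + (4.9000/2.7)·tan(-0.11)·0.2 = -1.1206
v' = 4.9000 + 1.2000·0.2 = 5.1400

(-7.7385, 7.0355, -1.1206, 5.1400)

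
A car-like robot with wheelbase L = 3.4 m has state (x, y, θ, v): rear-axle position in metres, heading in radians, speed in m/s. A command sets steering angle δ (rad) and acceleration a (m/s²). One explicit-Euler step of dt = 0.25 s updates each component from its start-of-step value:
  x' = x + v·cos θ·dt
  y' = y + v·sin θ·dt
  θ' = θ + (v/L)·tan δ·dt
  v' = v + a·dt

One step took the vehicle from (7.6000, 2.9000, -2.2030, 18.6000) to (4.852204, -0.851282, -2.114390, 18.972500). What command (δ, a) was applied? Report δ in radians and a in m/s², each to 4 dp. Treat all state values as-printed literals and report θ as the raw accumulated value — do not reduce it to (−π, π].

a = (v'−v)/dt = (0.372500)/0.25 = 1.4900
Δθ = θ'−θ = 0.088610;  (v·dt/L) = 18.6000·0.25/3.4 = 1.367647
tan δ = Δθ·L/(v·dt) = 0.064790  →  δ = 0.0647

δ = 0.0647, a = 1.4900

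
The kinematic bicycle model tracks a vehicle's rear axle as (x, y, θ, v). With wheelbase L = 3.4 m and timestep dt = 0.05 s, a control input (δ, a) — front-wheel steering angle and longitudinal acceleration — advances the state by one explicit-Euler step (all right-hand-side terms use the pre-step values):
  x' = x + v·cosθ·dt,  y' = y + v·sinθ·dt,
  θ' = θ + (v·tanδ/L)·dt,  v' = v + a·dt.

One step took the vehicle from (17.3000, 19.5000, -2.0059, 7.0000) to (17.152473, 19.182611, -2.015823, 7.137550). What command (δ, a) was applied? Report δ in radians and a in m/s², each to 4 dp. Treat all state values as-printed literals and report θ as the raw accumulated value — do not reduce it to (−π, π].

a = (v'−v)/dt = (0.137550)/0.05 = 2.7510
Δθ = θ'−θ = -0.009923;  (v·dt/L) = 7.0000·0.05/3.4 = 0.102941
tan δ = Δθ·L/(v·dt) = -0.096395  →  δ = -0.0961

δ = -0.0961, a = 2.7510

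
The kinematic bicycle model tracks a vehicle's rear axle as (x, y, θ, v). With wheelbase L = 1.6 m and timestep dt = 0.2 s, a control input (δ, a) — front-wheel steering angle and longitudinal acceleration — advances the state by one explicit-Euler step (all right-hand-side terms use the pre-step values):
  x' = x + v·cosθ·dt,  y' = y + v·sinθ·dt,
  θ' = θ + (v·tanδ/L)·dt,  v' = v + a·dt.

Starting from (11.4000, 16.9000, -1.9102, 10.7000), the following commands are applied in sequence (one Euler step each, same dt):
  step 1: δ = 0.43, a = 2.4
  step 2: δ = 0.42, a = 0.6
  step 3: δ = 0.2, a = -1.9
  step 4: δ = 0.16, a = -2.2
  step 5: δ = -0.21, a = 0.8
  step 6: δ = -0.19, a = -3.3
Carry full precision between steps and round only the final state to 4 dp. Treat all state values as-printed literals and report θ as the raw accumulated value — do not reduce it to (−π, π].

(19.0708, 9.2351, -0.7011, 9.9800)

after step 1 (δ=0.43, a=2.4): (10.687541, 14.882080, -1.296794, 11.180000)
after step 2 (δ=0.42, a=0.6): (11.292572, 12.729492, -0.672709, 11.300000)
after step 3 (δ=0.2, a=-1.9): (13.060200, 11.321270, -0.386381, 10.920000)
after step 4 (δ=0.16, a=-2.2): (15.083193, 10.498253, -0.166098, 10.480000)
after step 5 (δ=-0.21, a=0.8): (17.150346, 10.151710, -0.445315, 10.640000)
after step 6 (δ=-0.19, a=-3.3): (19.070813, 9.235090, -0.701100, 9.980000)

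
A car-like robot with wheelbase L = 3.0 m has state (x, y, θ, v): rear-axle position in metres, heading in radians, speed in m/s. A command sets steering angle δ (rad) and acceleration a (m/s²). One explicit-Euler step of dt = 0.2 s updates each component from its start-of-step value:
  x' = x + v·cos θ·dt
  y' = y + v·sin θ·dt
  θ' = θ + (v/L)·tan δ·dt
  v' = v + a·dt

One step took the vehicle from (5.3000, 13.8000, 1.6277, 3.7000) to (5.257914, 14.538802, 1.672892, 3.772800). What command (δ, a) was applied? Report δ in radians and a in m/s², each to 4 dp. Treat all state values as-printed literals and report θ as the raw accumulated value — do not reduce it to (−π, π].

δ = 0.1812, a = 0.3640

a = (v'−v)/dt = (0.072800)/0.2 = 0.3640
Δθ = θ'−θ = 0.045192;  (v·dt/L) = 3.7000·0.2/3.0 = 0.246667
tan δ = Δθ·L/(v·dt) = 0.183211  →  δ = 0.1812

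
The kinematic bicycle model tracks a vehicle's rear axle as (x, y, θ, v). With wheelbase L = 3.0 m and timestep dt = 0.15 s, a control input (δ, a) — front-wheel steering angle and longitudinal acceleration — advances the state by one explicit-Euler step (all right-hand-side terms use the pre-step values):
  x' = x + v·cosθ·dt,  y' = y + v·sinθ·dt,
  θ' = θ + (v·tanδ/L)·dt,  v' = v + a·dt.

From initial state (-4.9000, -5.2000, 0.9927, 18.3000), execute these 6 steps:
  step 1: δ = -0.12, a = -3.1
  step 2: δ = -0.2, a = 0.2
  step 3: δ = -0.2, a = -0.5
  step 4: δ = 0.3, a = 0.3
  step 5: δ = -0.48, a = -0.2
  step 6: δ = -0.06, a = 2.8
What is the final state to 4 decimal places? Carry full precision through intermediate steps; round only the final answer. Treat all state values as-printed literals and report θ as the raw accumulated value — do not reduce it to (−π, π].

(7.0590, 5.0018, 0.2780, 18.2250)

after step 1 (δ=-0.12, a=-3.1): (-3.400048, -2.901050, 0.882370, 17.835000)
after step 2 (δ=-0.2, a=0.2): (-1.700401, -0.835097, 0.701603, 17.865000)
after step 3 (δ=-0.2, a=-0.5): (0.346415, 0.894529, 0.520532, 17.790000)
after step 4 (δ=0.3, a=0.3): (2.661484, 2.221686, 0.795687, 17.835000)
after step 5 (δ=-0.48, a=-0.2): (4.533608, 4.132737, 0.331432, 17.805000)
after step 6 (δ=-0.06, a=2.8): (7.059008, 5.001793, 0.277953, 18.225000)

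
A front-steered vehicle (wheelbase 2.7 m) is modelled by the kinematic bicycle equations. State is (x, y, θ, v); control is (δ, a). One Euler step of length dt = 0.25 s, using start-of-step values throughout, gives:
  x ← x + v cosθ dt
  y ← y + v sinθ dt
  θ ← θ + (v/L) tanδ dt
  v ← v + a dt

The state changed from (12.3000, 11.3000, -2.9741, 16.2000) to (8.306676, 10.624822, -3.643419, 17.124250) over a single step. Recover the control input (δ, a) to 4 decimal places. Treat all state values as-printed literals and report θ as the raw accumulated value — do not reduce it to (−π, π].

δ = -0.4197, a = 3.6970

a = (v'−v)/dt = (0.924250)/0.25 = 3.6970
Δθ = θ'−θ = -0.669319;  (v·dt/L) = 16.2000·0.25/2.7 = 1.500000
tan δ = Δθ·L/(v·dt) = -0.446213  →  δ = -0.4197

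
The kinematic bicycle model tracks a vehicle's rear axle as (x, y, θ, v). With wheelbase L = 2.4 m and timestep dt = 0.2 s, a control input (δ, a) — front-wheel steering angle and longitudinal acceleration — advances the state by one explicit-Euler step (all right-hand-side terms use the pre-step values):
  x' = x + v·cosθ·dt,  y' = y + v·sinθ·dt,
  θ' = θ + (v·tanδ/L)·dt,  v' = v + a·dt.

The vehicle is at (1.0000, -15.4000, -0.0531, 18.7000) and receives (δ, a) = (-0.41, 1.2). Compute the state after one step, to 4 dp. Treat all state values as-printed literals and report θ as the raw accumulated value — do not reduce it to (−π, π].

x' = 1.0000 + 18.7000·cos(-0.0531)·0.2 = 4.7347
y' = -15.4000 + 18.7000·sin(-0.0531)·0.2 = -15.5985
θ' = -0.0531 + (18.7000/2.4)·tan(-0.41)·0.2 = -0.7304
v' = 18.7000 + 1.2000·0.2 = 18.9400

(4.7347, -15.5985, -0.7304, 18.9400)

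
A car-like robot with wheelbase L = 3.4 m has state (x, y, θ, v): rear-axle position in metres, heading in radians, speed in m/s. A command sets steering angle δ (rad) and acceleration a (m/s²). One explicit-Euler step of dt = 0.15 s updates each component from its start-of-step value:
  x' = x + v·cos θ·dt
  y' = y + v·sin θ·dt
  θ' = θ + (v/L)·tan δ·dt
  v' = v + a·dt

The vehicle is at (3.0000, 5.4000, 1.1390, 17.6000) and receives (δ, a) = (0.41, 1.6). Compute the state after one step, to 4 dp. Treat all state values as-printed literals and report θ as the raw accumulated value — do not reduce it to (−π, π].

x' = 3.0000 + 17.6000·cos(1.1390)·0.15 = 4.1048
y' = 5.4000 + 17.6000·sin(1.1390)·0.15 = 7.7977
θ' = 1.1390 + (17.6000/3.4)·tan(0.41)·0.15 = 1.4765
v' = 17.6000 + 1.6000·0.15 = 17.8400

(4.1048, 7.7977, 1.4765, 17.8400)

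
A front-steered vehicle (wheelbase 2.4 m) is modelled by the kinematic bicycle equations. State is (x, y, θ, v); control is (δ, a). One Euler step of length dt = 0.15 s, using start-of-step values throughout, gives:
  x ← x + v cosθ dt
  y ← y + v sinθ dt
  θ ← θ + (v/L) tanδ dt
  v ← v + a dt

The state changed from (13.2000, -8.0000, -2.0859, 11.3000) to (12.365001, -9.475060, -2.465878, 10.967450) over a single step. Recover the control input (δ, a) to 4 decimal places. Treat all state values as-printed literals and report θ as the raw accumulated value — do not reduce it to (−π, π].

δ = -0.4936, a = -2.2170

a = (v'−v)/dt = (-0.332550)/0.15 = -2.2170
Δθ = θ'−θ = -0.379978;  (v·dt/L) = 11.3000·0.15/2.4 = 0.706250
tan δ = Δθ·L/(v·dt) = -0.538022  →  δ = -0.4936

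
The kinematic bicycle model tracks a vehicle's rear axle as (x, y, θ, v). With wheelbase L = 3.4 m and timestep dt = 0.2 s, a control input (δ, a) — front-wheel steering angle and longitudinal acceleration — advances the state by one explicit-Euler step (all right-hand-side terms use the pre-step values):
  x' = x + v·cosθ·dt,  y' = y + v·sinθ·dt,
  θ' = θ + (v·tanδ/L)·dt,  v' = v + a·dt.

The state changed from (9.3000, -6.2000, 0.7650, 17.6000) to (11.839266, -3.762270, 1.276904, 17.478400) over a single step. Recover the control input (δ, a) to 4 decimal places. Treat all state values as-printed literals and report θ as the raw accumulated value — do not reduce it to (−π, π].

δ = 0.4592, a = -0.6080

a = (v'−v)/dt = (-0.121600)/0.2 = -0.6080
Δθ = θ'−θ = 0.511904;  (v·dt/L) = 17.6000·0.2/3.4 = 1.035294
tan δ = Δθ·L/(v·dt) = 0.494453  →  δ = 0.4592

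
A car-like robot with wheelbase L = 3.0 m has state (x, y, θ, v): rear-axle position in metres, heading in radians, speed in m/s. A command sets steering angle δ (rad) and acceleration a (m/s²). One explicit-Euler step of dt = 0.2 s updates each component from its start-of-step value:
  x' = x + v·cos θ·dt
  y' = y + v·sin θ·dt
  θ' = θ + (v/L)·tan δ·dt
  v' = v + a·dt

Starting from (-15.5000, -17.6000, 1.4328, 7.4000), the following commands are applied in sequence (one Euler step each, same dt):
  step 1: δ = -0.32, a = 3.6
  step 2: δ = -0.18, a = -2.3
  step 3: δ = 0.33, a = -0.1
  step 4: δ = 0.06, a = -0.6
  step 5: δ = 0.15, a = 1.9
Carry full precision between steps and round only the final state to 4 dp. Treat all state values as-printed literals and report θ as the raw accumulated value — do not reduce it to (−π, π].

(-13.5860, -10.2071, 1.4521, 7.9000)

after step 1 (δ=-0.32, a=3.6): (-15.296413, -16.134069, 1.269315, 8.120000)
after step 2 (δ=-0.18, a=-2.3): (-14.814190, -14.583316, 1.170808, 7.660000)
after step 3 (δ=0.33, a=-0.1): (-14.217618, -13.172243, 1.345724, 7.640000)
after step 4 (δ=0.06, a=-0.6): (-13.876604, -11.682782, 1.376321, 7.520000)
after step 5 (δ=0.15, a=1.9): (-13.585954, -10.207134, 1.452090, 7.900000)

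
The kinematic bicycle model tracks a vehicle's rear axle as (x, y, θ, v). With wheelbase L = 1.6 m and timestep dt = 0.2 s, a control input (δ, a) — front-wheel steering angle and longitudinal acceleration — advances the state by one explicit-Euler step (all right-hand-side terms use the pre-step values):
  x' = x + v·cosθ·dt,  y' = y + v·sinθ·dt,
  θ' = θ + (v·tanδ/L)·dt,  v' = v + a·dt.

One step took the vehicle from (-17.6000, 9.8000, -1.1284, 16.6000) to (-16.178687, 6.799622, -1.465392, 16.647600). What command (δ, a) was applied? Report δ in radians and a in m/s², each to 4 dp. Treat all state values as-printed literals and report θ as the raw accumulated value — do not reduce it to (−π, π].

δ = -0.1610, a = 0.2380

a = (v'−v)/dt = (0.047600)/0.2 = 0.2380
Δθ = θ'−θ = -0.336992;  (v·dt/L) = 16.6000·0.2/1.6 = 2.075000
tan δ = Δθ·L/(v·dt) = -0.162406  →  δ = -0.1610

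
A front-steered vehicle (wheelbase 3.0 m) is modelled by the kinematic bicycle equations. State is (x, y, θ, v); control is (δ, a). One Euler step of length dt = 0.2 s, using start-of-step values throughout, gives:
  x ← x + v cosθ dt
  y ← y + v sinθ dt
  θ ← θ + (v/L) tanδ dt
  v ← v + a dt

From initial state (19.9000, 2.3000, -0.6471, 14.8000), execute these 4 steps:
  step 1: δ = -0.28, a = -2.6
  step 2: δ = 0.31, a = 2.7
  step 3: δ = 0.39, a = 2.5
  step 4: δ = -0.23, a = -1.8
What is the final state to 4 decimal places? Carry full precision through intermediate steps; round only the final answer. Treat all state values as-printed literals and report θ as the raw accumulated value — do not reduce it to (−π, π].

(29.3596, -4.1795, -0.4589, 14.9600)

after step 1 (δ=-0.28, a=-2.6): (22.261593, 0.515489, -0.930820, 14.280000)
after step 2 (δ=0.31, a=2.7): (23.967128, -1.775337, -0.625868, 14.820000)
after step 3 (δ=0.39, a=2.5): (26.369316, -3.511652, -0.219746, 15.320000)
after step 4 (δ=-0.23, a=-1.8): (29.359635, -4.179549, -0.458885, 14.960000)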